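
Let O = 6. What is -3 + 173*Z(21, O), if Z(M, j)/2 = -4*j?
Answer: -8307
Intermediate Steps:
Z(M, j) = -8*j (Z(M, j) = 2*(-4*j) = -8*j)
-3 + 173*Z(21, O) = -3 + 173*(-8*6) = -3 + 173*(-48) = -3 - 8304 = -8307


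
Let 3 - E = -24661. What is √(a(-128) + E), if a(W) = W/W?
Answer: √24665 ≈ 157.05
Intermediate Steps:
E = 24664 (E = 3 - 1*(-24661) = 3 + 24661 = 24664)
a(W) = 1
√(a(-128) + E) = √(1 + 24664) = √24665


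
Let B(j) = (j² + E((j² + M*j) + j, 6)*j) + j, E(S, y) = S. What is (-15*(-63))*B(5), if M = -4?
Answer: 75600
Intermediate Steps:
B(j) = j + j² + j*(j² - 3*j) (B(j) = (j² + ((j² - 4*j) + j)*j) + j = (j² + (j² - 3*j)*j) + j = (j² + j*(j² - 3*j)) + j = j + j² + j*(j² - 3*j))
(-15*(-63))*B(5) = (-15*(-63))*(5*(1 + 5 + 5*(-3 + 5))) = 945*(5*(1 + 5 + 5*2)) = 945*(5*(1 + 5 + 10)) = 945*(5*16) = 945*80 = 75600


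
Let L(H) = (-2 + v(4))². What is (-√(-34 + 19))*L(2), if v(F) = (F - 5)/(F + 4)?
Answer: -289*I*√15/64 ≈ -17.489*I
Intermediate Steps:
v(F) = (-5 + F)/(4 + F)
L(H) = 289/64 (L(H) = (-2 + (-5 + 4)/(4 + 4))² = (-2 - 1/8)² = (-2 + (⅛)*(-1))² = (-2 - ⅛)² = (-17/8)² = 289/64)
(-√(-34 + 19))*L(2) = -√(-34 + 19)*(289/64) = -√(-15)*(289/64) = -I*√15*(289/64) = -289*I*√15/64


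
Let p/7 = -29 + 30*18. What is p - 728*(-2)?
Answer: 5033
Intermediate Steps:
p = 3577 (p = 7*(-29 + 30*18) = 7*(-29 + 540) = 7*511 = 3577)
p - 728*(-2) = 3577 - 728*(-2) = 3577 + 1456 = 5033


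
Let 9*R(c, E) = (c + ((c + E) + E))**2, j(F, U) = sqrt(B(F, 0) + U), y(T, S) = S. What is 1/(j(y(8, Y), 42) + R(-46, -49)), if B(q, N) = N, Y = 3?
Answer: 162450/651603299 - 81*sqrt(42)/1303206598 ≈ 0.00024891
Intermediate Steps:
j(F, U) = sqrt(U) (j(F, U) = sqrt(0 + U) = sqrt(U))
R(c, E) = (2*E + 2*c)**2/9 (R(c, E) = (c + ((c + E) + E))**2/9 = (c + ((E + c) + E))**2/9 = (c + (c + 2*E))**2/9 = (2*E + 2*c)**2/9)
1/(j(y(8, Y), 42) + R(-46, -49)) = 1/(sqrt(42) + 4*(-49 - 46)**2/9) = 1/(sqrt(42) + (4/9)*(-95)**2) = 1/(sqrt(42) + (4/9)*9025) = 1/(sqrt(42) + 36100/9) = 1/(36100/9 + sqrt(42))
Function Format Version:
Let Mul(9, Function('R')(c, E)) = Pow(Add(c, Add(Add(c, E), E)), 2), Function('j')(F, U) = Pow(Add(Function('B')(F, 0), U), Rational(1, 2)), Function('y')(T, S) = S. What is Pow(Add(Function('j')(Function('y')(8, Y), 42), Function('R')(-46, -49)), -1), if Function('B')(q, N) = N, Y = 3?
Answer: Add(Rational(162450, 651603299), Mul(Rational(-81, 1303206598), Pow(42, Rational(1, 2)))) ≈ 0.00024891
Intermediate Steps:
Function('j')(F, U) = Pow(U, Rational(1, 2)) (Function('j')(F, U) = Pow(Add(0, U), Rational(1, 2)) = Pow(U, Rational(1, 2)))
Function('R')(c, E) = Mul(Rational(1, 9), Pow(Add(Mul(2, E), Mul(2, c)), 2)) (Function('R')(c, E) = Mul(Rational(1, 9), Pow(Add(c, Add(Add(c, E), E)), 2)) = Mul(Rational(1, 9), Pow(Add(c, Add(Add(E, c), E)), 2)) = Mul(Rational(1, 9), Pow(Add(c, Add(c, Mul(2, E))), 2)) = Mul(Rational(1, 9), Pow(Add(Mul(2, E), Mul(2, c)), 2)))
Pow(Add(Function('j')(Function('y')(8, Y), 42), Function('R')(-46, -49)), -1) = Pow(Add(Pow(42, Rational(1, 2)), Mul(Rational(4, 9), Pow(Add(-49, -46), 2))), -1) = Pow(Add(Pow(42, Rational(1, 2)), Mul(Rational(4, 9), Pow(-95, 2))), -1) = Pow(Add(Pow(42, Rational(1, 2)), Mul(Rational(4, 9), 9025)), -1) = Pow(Add(Pow(42, Rational(1, 2)), Rational(36100, 9)), -1) = Pow(Add(Rational(36100, 9), Pow(42, Rational(1, 2))), -1)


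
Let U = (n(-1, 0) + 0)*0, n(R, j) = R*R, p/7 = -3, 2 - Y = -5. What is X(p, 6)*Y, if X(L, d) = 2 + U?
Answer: 14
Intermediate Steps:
Y = 7 (Y = 2 - 1*(-5) = 2 + 5 = 7)
p = -21 (p = 7*(-3) = -21)
n(R, j) = R**2
U = 0 (U = ((-1)**2 + 0)*0 = (1 + 0)*0 = 1*0 = 0)
X(L, d) = 2 (X(L, d) = 2 + 0 = 2)
X(p, 6)*Y = 2*7 = 14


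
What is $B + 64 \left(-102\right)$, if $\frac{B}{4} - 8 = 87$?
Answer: $-6148$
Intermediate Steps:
$B = 380$ ($B = 32 + 4 \cdot 87 = 32 + 348 = 380$)
$B + 64 \left(-102\right) = 380 + 64 \left(-102\right) = 380 - 6528 = -6148$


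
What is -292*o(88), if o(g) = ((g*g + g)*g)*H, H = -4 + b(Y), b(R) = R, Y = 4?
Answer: 0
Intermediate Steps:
H = 0 (H = -4 + 4 = 0)
o(g) = 0 (o(g) = ((g*g + g)*g)*0 = ((g**2 + g)*g)*0 = ((g + g**2)*g)*0 = (g*(g + g**2))*0 = 0)
-292*o(88) = -292*0 = 0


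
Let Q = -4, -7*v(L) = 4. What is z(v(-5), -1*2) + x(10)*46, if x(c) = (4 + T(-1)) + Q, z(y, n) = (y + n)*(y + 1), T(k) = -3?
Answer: -6816/49 ≈ -139.10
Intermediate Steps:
v(L) = -4/7 (v(L) = -1/7*4 = -4/7)
z(y, n) = (1 + y)*(n + y) (z(y, n) = (n + y)*(1 + y) = (1 + y)*(n + y))
x(c) = -3 (x(c) = (4 - 3) - 4 = 1 - 4 = -3)
z(v(-5), -1*2) + x(10)*46 = (-1*2 - 4/7 + (-4/7)**2 - 1*2*(-4/7)) - 3*46 = (-2 - 4/7 + 16/49 - 2*(-4/7)) - 138 = (-2 - 4/7 + 16/49 + 8/7) - 138 = -54/49 - 138 = -6816/49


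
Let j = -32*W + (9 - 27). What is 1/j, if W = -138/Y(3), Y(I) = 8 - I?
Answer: 5/4326 ≈ 0.0011558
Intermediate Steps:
W = -138/5 (W = -138/(8 - 1*3) = -138/(8 - 3) = -138/5 ≈ -27.600)
j = 4326/5 (j = -32*(-138/5) + (9 - 27) = 4416/5 - 18 = 4326/5 ≈ 865.20)
1/j = 1/(4326/5) = 5/4326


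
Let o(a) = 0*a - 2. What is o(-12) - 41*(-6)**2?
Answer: -1478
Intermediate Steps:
o(a) = -2 (o(a) = 0 - 2 = -2)
o(-12) - 41*(-6)**2 = -2 - 41*(-6)**2 = -2 - 41*36 = -2 - 1476 = -1478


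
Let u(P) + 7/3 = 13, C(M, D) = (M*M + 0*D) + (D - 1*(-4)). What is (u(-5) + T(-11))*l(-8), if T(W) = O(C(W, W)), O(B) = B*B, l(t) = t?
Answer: -312160/3 ≈ -1.0405e+5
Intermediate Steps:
C(M, D) = 4 + D + M² (C(M, D) = (M² + 0) + (D + 4) = M² + (4 + D) = 4 + D + M²)
u(P) = 32/3 (u(P) = -7/3 + 13 = 32/3)
O(B) = B²
T(W) = (4 + W + W²)²
(u(-5) + T(-11))*l(-8) = (32/3 + (4 - 11 + (-11)²)²)*(-8) = (32/3 + (4 - 11 + 121)²)*(-8) = (32/3 + 114²)*(-8) = (32/3 + 12996)*(-8) = (39020/3)*(-8) = -312160/3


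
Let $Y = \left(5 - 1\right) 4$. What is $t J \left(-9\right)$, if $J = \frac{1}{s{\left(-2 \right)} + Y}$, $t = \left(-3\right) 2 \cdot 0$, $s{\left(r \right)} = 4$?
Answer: $0$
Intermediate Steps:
$t = 0$ ($t = \left(-6\right) 0 = 0$)
$Y = 16$ ($Y = 4 \cdot 4 = 16$)
$J = \frac{1}{20}$ ($J = \frac{1}{4 + 16} = \frac{1}{20} \approx 0.05$)
$t J \left(-9\right) = 0 \cdot \frac{1}{20} \left(-9\right) = 0 \left(-9\right) = 0$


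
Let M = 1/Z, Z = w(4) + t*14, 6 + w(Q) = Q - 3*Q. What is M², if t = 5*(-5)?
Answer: 1/132496 ≈ 7.5474e-6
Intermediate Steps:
t = -25
w(Q) = -6 - 2*Q (w(Q) = -6 + (Q - 3*Q) = -6 - 2*Q)
Z = -364 (Z = (-6 - 2*4) - 25*14 = (-6 - 8) - 350 = -14 - 350 = -364)
M = -1/364 (M = 1/(-364) = -1/364 ≈ -0.0027473)
M² = (-1/364)² = 1/132496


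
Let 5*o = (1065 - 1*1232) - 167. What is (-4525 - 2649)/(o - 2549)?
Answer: 35870/13079 ≈ 2.7426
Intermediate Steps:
o = -334/5 (o = ((1065 - 1*1232) - 167)/5 = ((1065 - 1232) - 167)/5 = (-167 - 167)/5 = (⅕)*(-334) = -334/5 ≈ -66.800)
(-4525 - 2649)/(o - 2549) = (-4525 - 2649)/(-334/5 - 2549) = -7174/(-13079/5) = -7174*(-5/13079) = 35870/13079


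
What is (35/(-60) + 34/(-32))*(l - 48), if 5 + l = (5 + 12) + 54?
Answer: -237/8 ≈ -29.625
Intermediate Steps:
l = 66 (l = -5 + ((5 + 12) + 54) = -5 + (17 + 54) = -5 + 71 = 66)
(35/(-60) + 34/(-32))*(l - 48) = (35/(-60) + 34/(-32))*(66 - 48) = (35*(-1/60) + 34*(-1/32))*18 = (-7/12 - 17/16)*18 = -79/48*18 = -237/8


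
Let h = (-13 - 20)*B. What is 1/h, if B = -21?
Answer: 1/693 ≈ 0.0014430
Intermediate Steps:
h = 693 (h = (-13 - 20)*(-21) = -33*(-21) = 693)
1/h = 1/693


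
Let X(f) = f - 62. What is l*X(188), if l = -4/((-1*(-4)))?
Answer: -126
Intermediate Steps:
X(f) = -62 + f
l = -1 (l = -4/4 = -4*1/4 = -1)
l*X(188) = -(-62 + 188) = -1*126 = -126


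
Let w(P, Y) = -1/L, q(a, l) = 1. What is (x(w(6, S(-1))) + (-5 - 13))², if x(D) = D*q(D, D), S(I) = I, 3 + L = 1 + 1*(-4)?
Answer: 11449/36 ≈ 318.03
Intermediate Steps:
L = -6 (L = -3 + (1 + 1*(-4)) = -3 + (1 - 4) = -3 - 3 = -6)
w(P, Y) = ⅙ (w(P, Y) = -1/(-6) = -1*(-⅙) = ⅙)
x(D) = D (x(D) = D*1 = D)
(x(w(6, S(-1))) + (-5 - 13))² = (⅙ + (-5 - 13))² = (⅙ - 18)² = (-107/6)² = 11449/36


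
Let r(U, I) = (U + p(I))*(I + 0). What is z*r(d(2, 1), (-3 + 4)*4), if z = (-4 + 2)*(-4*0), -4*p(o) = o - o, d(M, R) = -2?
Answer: 0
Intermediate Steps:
p(o) = 0 (p(o) = -(o - o)/4 = -1/4*0 = 0)
r(U, I) = I*U (r(U, I) = (U + 0)*(I + 0) = U*I = I*U)
z = 0 (z = -2*0 = 0)
z*r(d(2, 1), (-3 + 4)*4) = 0*(((-3 + 4)*4)*(-2)) = 0*((1*4)*(-2)) = 0*(4*(-2)) = 0*(-8) = 0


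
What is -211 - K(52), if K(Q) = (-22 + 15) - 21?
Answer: -183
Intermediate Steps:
K(Q) = -28 (K(Q) = -7 - 21 = -28)
-211 - K(52) = -211 - 1*(-28) = -211 + 28 = -183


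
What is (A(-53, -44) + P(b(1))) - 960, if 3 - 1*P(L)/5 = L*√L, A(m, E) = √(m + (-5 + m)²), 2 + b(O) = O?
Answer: -945 + √3311 + 5*I ≈ -887.46 + 5.0*I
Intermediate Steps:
b(O) = -2 + O
P(L) = 15 - 5*L^(3/2) (P(L) = 15 - 5*L*√L = 15 - 5*L^(3/2))
(A(-53, -44) + P(b(1))) - 960 = (√(-53 + (-5 - 53)²) + (15 - 5*(-2 + 1)^(3/2))) - 960 = (√(-53 + (-58)²) + (15 - (-5)*I)) - 960 = (√(-53 + 3364) + (15 - (-5)*I)) - 960 = (√3311 + (15 + 5*I)) - 960 = (15 + √3311 + 5*I) - 960 = -945 + √3311 + 5*I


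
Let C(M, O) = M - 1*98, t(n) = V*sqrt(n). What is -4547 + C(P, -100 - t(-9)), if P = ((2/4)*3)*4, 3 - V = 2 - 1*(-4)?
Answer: -4639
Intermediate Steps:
V = -3 (V = 3 - (2 - 1*(-4)) = 3 - (2 + 4) = 3 - 1*6 = 3 - 6 = -3)
t(n) = -3*sqrt(n)
P = 6 (P = ((2*(1/4))*3)*4 = ((1/2)*3)*4 = (3/2)*4 = 6)
C(M, O) = -98 + M (C(M, O) = M - 98 = -98 + M)
-4547 + C(P, -100 - t(-9)) = -4547 + (-98 + 6) = -4547 - 92 = -4639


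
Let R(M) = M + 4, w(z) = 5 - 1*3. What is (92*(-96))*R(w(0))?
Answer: -52992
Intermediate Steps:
w(z) = 2 (w(z) = 5 - 3 = 2)
R(M) = 4 + M
(92*(-96))*R(w(0)) = (92*(-96))*(4 + 2) = -8832*6 = -52992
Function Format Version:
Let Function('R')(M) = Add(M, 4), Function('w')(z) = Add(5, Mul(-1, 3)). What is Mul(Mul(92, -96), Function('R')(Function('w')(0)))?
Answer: -52992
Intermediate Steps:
Function('w')(z) = 2 (Function('w')(z) = Add(5, -3) = 2)
Function('R')(M) = Add(4, M)
Mul(Mul(92, -96), Function('R')(Function('w')(0))) = Mul(Mul(92, -96), Add(4, 2)) = Mul(-8832, 6) = -52992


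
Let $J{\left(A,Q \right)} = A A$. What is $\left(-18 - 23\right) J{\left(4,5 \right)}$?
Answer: $-656$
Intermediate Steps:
$J{\left(A,Q \right)} = A^{2}$
$\left(-18 - 23\right) J{\left(4,5 \right)} = \left(-18 - 23\right) 4^{2} = \left(-18 - 23\right) 16 = \left(-41\right) 16 = -656$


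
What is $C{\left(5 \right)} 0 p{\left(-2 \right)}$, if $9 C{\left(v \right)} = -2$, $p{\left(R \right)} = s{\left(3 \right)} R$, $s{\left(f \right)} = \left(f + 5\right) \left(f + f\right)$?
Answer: $0$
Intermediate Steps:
$s{\left(f \right)} = 2 f \left(5 + f\right)$ ($s{\left(f \right)} = \left(5 + f\right) 2 f = 2 f \left(5 + f\right)$)
$p{\left(R \right)} = 48 R$ ($p{\left(R \right)} = 2 \cdot 3 \left(5 + 3\right) R = 2 \cdot 3 \cdot 8 R = 48 R$)
$C{\left(v \right)} = - \frac{2}{9}$ ($C{\left(v \right)} = \frac{1}{9} \left(-2\right) = - \frac{2}{9}$)
$C{\left(5 \right)} 0 p{\left(-2 \right)} = \left(- \frac{2}{9}\right) 0 \cdot 48 \left(-2\right) = 0 \left(-96\right) = 0$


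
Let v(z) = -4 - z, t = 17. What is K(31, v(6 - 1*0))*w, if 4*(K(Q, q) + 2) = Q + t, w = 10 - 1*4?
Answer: 60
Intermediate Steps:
w = 6 (w = 10 - 4 = 6)
K(Q, q) = 9/4 + Q/4 (K(Q, q) = -2 + (Q + 17)/4 = -2 + (17 + Q)/4 = -2 + (17/4 + Q/4) = 9/4 + Q/4)
K(31, v(6 - 1*0))*w = (9/4 + (1/4)*31)*6 = (9/4 + 31/4)*6 = 10*6 = 60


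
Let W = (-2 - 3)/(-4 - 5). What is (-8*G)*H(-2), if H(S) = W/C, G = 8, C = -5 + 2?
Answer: 320/27 ≈ 11.852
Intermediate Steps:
C = -3
W = 5/9 (W = -5/(-9) = -5*(-⅑) = 5/9 ≈ 0.55556)
H(S) = -5/27 (H(S) = (5/9)/(-3) = (5/9)*(-⅓) = -5/27)
(-8*G)*H(-2) = -8*8*(-5/27) = -64*(-5/27) = 320/27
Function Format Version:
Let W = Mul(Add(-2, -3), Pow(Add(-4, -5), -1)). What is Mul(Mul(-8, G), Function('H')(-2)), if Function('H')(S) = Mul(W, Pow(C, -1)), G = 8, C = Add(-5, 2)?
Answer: Rational(320, 27) ≈ 11.852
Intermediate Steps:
C = -3
W = Rational(5, 9) (W = Mul(-5, Pow(-9, -1)) = Mul(-5, Rational(-1, 9)) = Rational(5, 9) ≈ 0.55556)
Function('H')(S) = Rational(-5, 27) (Function('H')(S) = Mul(Rational(5, 9), Pow(-3, -1)) = Mul(Rational(5, 9), Rational(-1, 3)) = Rational(-5, 27))
Mul(Mul(-8, G), Function('H')(-2)) = Mul(Mul(-8, 8), Rational(-5, 27)) = Mul(-64, Rational(-5, 27)) = Rational(320, 27)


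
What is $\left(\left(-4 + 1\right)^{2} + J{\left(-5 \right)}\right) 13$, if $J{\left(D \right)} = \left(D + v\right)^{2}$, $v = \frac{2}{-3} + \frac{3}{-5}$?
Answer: $\frac{141193}{225} \approx 627.52$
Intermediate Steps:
$v = - \frac{19}{15}$ ($v = 2 \left(- \frac{1}{3}\right) + 3 \left(- \frac{1}{5}\right) = - \frac{2}{3} - \frac{3}{5} = - \frac{19}{15} \approx -1.2667$)
$J{\left(D \right)} = \left(- \frac{19}{15} + D\right)^{2}$ ($J{\left(D \right)} = \left(D - \frac{19}{15}\right)^{2} = \left(- \frac{19}{15} + D\right)^{2}$)
$\left(\left(-4 + 1\right)^{2} + J{\left(-5 \right)}\right) 13 = \left(\left(-4 + 1\right)^{2} + \frac{\left(-19 + 15 \left(-5\right)\right)^{2}}{225}\right) 13 = \left(\left(-3\right)^{2} + \frac{\left(-19 - 75\right)^{2}}{225}\right) 13 = \left(9 + \frac{\left(-94\right)^{2}}{225}\right) 13 = \left(9 + \frac{1}{225} \cdot 8836\right) 13 = \left(9 + \frac{8836}{225}\right) 13 = \frac{10861}{225} \cdot 13 = \frac{141193}{225}$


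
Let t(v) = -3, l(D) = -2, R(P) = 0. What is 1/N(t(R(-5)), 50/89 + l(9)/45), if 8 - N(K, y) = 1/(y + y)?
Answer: 4144/29147 ≈ 0.14218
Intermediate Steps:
N(K, y) = 8 - 1/(2*y) (N(K, y) = 8 - 1/(y + y) = 8 - 1/(2*y))
1/N(t(R(-5)), 50/89 + l(9)/45) = 1/(8 - 1/(2*(50/89 - 2/45))) = 1/(8 - 1/(2*2072/4005)) = 1/(8 - ½*4005/2072) = 1/(8 - 4005/4144) = 1/(29147/4144) = 4144/29147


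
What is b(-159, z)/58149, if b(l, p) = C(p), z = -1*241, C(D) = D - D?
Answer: 0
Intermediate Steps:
C(D) = 0
z = -241
b(l, p) = 0
b(-159, z)/58149 = 0/58149 = 0*(1/58149) = 0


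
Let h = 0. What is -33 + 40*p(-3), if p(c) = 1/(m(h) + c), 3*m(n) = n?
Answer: -139/3 ≈ -46.333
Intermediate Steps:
m(n) = n/3
p(c) = 1/c (p(c) = 1/((⅓)*0 + c) = 1/(0 + c) = 1/c)
-33 + 40*p(-3) = -33 + 40/(-3) = -33 + 40*(-⅓) = -33 - 40/3 = -139/3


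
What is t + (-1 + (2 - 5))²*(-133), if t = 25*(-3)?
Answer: -2203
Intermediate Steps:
t = -75
t + (-1 + (2 - 5))²*(-133) = -75 + (-1 + (2 - 5))²*(-133) = -75 + (-1 - 3)²*(-133) = -75 + (-4)²*(-133) = -75 + 16*(-133) = -75 - 2128 = -2203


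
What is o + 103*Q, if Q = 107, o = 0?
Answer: 11021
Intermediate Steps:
o + 103*Q = 0 + 103*107 = 0 + 11021 = 11021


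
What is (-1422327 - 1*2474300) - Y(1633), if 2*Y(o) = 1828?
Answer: -3897541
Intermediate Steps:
Y(o) = 914 (Y(o) = (½)*1828 = 914)
(-1422327 - 1*2474300) - Y(1633) = (-1422327 - 1*2474300) - 1*914 = (-1422327 - 2474300) - 914 = -3896627 - 914 = -3897541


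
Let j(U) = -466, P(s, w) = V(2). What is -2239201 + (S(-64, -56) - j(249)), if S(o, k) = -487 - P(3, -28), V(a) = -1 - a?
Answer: -2239219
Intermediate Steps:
P(s, w) = -3 (P(s, w) = -1 - 1*2 = -1 - 2 = -3)
S(o, k) = -484 (S(o, k) = -487 - 1*(-3) = -487 + 3 = -484)
-2239201 + (S(-64, -56) - j(249)) = -2239201 + (-484 - 1*(-466)) = -2239201 + (-484 + 466) = -2239201 - 18 = -2239219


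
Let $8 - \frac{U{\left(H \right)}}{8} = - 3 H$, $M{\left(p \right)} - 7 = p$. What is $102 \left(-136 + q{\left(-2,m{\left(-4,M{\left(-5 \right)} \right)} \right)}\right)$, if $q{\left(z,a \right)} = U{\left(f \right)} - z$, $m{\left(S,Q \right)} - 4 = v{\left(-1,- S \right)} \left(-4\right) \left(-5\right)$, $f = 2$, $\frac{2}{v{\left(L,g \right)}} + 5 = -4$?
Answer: $-2244$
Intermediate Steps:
$M{\left(p \right)} = 7 + p$
$v{\left(L,g \right)} = - \frac{2}{9}$ ($v{\left(L,g \right)} = \frac{2}{-5 - 4} = \frac{2}{-9} = 2 \left(- \frac{1}{9}\right) = - \frac{2}{9}$)
$U{\left(H \right)} = 64 + 24 H$ ($U{\left(H \right)} = 64 - 8 \left(- 3 H\right) = 64 + 24 H$)
$m{\left(S,Q \right)} = - \frac{4}{9}$ ($m{\left(S,Q \right)} = 4 + \left(- \frac{2}{9}\right) \left(-4\right) \left(-5\right) = 4 + \frac{8}{9} \left(-5\right) = 4 - \frac{40}{9} = - \frac{4}{9}$)
$q{\left(z,a \right)} = 112 - z$ ($q{\left(z,a \right)} = \left(64 + 24 \cdot 2\right) - z = \left(64 + 48\right) - z = 112 - z$)
$102 \left(-136 + q{\left(-2,m{\left(-4,M{\left(-5 \right)} \right)} \right)}\right) = 102 \left(-136 + \left(112 - -2\right)\right) = 102 \left(-136 + \left(112 + 2\right)\right) = 102 \left(-136 + 114\right) = 102 \left(-22\right) = -2244$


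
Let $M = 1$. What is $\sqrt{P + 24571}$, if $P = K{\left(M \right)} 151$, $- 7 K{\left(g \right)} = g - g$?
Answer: $\sqrt{24571} \approx 156.75$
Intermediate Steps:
$K{\left(g \right)} = 0$ ($K{\left(g \right)} = - \frac{g - g}{7} = \left(- \frac{1}{7}\right) 0 = 0$)
$P = 0$ ($P = 0 \cdot 151 = 0$)
$\sqrt{P + 24571} = \sqrt{0 + 24571} = \sqrt{24571}$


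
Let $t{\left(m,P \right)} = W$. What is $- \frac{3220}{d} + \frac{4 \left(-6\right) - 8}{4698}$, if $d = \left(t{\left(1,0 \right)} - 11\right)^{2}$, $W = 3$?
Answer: $- \frac{1891201}{37584} \approx -50.319$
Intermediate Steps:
$t{\left(m,P \right)} = 3$
$d = 64$ ($d = \left(3 - 11\right)^{2} = \left(-8\right)^{2} = 64$)
$- \frac{3220}{d} + \frac{4 \left(-6\right) - 8}{4698} = - \frac{3220}{64} + \frac{4 \left(-6\right) - 8}{4698} = \left(-3220\right) \frac{1}{64} + \left(-24 - 8\right) \frac{1}{4698} = - \frac{805}{16} - \frac{16}{2349} = - \frac{1891201}{37584}$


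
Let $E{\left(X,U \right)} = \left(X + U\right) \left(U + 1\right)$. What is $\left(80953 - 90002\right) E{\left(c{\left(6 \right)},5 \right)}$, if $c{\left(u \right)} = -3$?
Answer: $-108588$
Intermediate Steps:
$E{\left(X,U \right)} = \left(1 + U\right) \left(U + X\right)$ ($E{\left(X,U \right)} = \left(U + X\right) \left(1 + U\right) = \left(1 + U\right) \left(U + X\right)$)
$\left(80953 - 90002\right) E{\left(c{\left(6 \right)},5 \right)} = \left(80953 - 90002\right) \left(5 - 3 + 5^{2} + 5 \left(-3\right)\right) = - 9049 \left(5 - 3 + 25 - 15\right) = \left(-9049\right) 12 = -108588$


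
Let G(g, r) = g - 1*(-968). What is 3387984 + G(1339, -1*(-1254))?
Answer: 3390291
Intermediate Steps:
G(g, r) = 968 + g (G(g, r) = g + 968 = 968 + g)
3387984 + G(1339, -1*(-1254)) = 3387984 + (968 + 1339) = 3387984 + 2307 = 3390291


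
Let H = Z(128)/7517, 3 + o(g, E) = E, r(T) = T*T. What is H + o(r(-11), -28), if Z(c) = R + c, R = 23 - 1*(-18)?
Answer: -232858/7517 ≈ -30.978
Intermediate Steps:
r(T) = T²
o(g, E) = -3 + E
R = 41 (R = 23 + 18 = 41)
Z(c) = 41 + c
H = 169/7517 (H = (41 + 128)/7517 = 169*(1/7517) = 169/7517 ≈ 0.022482)
H + o(r(-11), -28) = 169/7517 + (-3 - 28) = 169/7517 - 31 = -232858/7517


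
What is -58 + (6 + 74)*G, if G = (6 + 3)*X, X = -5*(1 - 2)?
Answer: 3542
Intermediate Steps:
X = 5 (X = -5*(-1) = 5)
G = 45 (G = (6 + 3)*5 = 9*5 = 45)
-58 + (6 + 74)*G = -58 + (6 + 74)*45 = -58 + 80*45 = -58 + 3600 = 3542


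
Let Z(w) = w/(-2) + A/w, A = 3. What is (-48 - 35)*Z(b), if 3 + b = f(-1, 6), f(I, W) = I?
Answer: -415/4 ≈ -103.75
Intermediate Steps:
b = -4 (b = -3 - 1 = -4)
Z(w) = 3/w - w/2 (Z(w) = w/(-2) + 3/w = w*(-½) + 3/w = -w/2 + 3/w = 3/w - w/2)
(-48 - 35)*Z(b) = (-48 - 35)*(3/(-4) - ½*(-4)) = -83*(3*(-¼) + 2) = -83*(-¾ + 2) = -83*5/4 = -415/4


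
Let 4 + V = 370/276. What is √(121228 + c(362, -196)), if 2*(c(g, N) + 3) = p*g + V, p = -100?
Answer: √1963887177/138 ≈ 321.13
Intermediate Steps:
V = -367/138 (V = -4 + 370/276 = -4 + 370*(1/276) = -4 + 185/138 = -367/138 ≈ -2.6594)
c(g, N) = -1195/276 - 50*g (c(g, N) = -3 + (-100*g - 367/138)/2 = -3 + (-367/138 - 100*g)/2 = -3 + (-367/276 - 50*g) = -1195/276 - 50*g)
√(121228 + c(362, -196)) = √(121228 + (-1195/276 - 50*362)) = √(121228 + (-1195/276 - 18100)) = √(121228 - 4996795/276) = √(28462133/276) = √1963887177/138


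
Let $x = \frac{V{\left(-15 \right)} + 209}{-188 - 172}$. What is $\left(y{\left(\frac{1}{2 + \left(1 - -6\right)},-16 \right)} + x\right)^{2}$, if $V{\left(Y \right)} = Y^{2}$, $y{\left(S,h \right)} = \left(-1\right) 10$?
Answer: $\frac{4068289}{32400} \approx 125.56$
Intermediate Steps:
$y{\left(S,h \right)} = -10$
$x = - \frac{217}{180}$ ($x = \frac{\left(-15\right)^{2} + 209}{-188 - 172} = \frac{225 + 209}{-360} = 434 \left(- \frac{1}{360}\right) = - \frac{217}{180} \approx -1.2056$)
$\left(y{\left(\frac{1}{2 + \left(1 - -6\right)},-16 \right)} + x\right)^{2} = \left(-10 - \frac{217}{180}\right)^{2} = \left(- \frac{2017}{180}\right)^{2} = \frac{4068289}{32400}$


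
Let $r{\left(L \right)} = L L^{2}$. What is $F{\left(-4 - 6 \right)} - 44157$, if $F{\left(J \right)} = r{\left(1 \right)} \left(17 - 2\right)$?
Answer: $-44142$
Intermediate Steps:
$r{\left(L \right)} = L^{3}$
$F{\left(J \right)} = 15$ ($F{\left(J \right)} = 1^{3} \left(17 - 2\right) = 1 \cdot 15 = 15$)
$F{\left(-4 - 6 \right)} - 44157 = 15 - 44157 = -44142$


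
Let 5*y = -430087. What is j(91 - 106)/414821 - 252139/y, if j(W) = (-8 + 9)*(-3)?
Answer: 522961470334/178409119427 ≈ 2.9312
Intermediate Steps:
y = -430087/5 (y = (⅕)*(-430087) = -430087/5 ≈ -86017.)
j(W) = -3 (j(W) = 1*(-3) = -3)
j(91 - 106)/414821 - 252139/y = -3/414821 - 252139/(-430087/5) = -3*1/414821 - 252139*(-5/430087) = -3/414821 + 1260695/430087 = 522961470334/178409119427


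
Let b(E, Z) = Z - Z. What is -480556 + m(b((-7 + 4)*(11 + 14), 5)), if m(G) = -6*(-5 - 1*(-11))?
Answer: -480592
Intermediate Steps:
b(E, Z) = 0
m(G) = -36 (m(G) = -6*(-5 + 11) = -6*6 = -36)
-480556 + m(b((-7 + 4)*(11 + 14), 5)) = -480556 - 36 = -480592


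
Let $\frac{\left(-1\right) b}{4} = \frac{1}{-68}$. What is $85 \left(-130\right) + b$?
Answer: $- \frac{187849}{17} \approx -11050.0$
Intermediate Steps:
$b = \frac{1}{17}$ ($b = - \frac{4}{-68} = \left(-4\right) \left(- \frac{1}{68}\right) = \frac{1}{17} \approx 0.058824$)
$85 \left(-130\right) + b = 85 \left(-130\right) + \frac{1}{17} = -11050 + \frac{1}{17} = - \frac{187849}{17}$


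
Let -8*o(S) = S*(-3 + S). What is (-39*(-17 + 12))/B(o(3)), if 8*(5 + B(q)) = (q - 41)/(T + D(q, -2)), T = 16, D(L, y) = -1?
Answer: -23400/641 ≈ -36.505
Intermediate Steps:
o(S) = -S*(-3 + S)/8
B(q) = -641/120 + q/120 (B(q) = -5 + ((q - 41)/(16 - 1))/8 = -5 + ((-41 + q)/15)/8 = -5 + ((-41 + q)*(1/15))/8 = -5 + (-41/15 + q/15)/8 = -5 + (-41/120 + q/120) = -641/120 + q/120)
(-39*(-17 + 12))/B(o(3)) = (-39*(-17 + 12))/(-641/120 + ((⅛)*3*(3 - 1*3))/120) = (-39*(-5))/(-641/120 + ((⅛)*3*(3 - 3))/120) = 195/(-641/120 + ((⅛)*3*0)/120) = 195/(-641/120 + (1/120)*0) = 195/(-641/120 + 0) = 195/(-641/120) = 195*(-120/641) = -23400/641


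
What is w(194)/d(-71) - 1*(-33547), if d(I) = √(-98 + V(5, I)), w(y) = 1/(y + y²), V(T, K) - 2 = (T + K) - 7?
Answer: 33547 - I/491790 ≈ 33547.0 - 2.0334e-6*I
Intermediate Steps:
V(T, K) = -5 + K + T (V(T, K) = 2 + ((T + K) - 7) = 2 + ((K + T) - 7) = 2 + (-7 + K + T) = -5 + K + T)
d(I) = √(-98 + I) (d(I) = √(-98 + (-5 + I + 5)) = √(-98 + I))
w(194)/d(-71) - 1*(-33547) = (1/(194*(1 + 194)))/(√(-98 - 71)) - 1*(-33547) = ((1/194)/195)/(√(-169)) + 33547 = ((1/194)*(1/195))/((13*I)) + 33547 = (-I/13)/37830 + 33547 = -I/491790 + 33547 = 33547 - I/491790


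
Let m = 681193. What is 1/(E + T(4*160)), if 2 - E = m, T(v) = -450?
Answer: -1/681641 ≈ -1.4670e-6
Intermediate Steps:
E = -681191 (E = 2 - 1*681193 = 2 - 681193 = -681191)
1/(E + T(4*160)) = 1/(-681191 - 450) = 1/(-681641) = -1/681641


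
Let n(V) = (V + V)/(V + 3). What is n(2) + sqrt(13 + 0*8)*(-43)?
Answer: 4/5 - 43*sqrt(13) ≈ -154.24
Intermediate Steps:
n(V) = 2*V/(3 + V) (n(V) = (2*V)/(3 + V) = 2*V/(3 + V))
n(2) + sqrt(13 + 0*8)*(-43) = 2*2/(3 + 2) + sqrt(13 + 0*8)*(-43) = 2*2/5 + sqrt(13 + 0)*(-43) = 2*2*(1/5) + sqrt(13)*(-43) = 4/5 - 43*sqrt(13)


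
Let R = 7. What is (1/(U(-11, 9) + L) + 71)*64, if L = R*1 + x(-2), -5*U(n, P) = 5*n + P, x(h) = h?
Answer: 322944/71 ≈ 4548.5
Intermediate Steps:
U(n, P) = -n - P/5 (U(n, P) = -(5*n + P)/5 = -(P + 5*n)/5 = -n - P/5)
L = 5 (L = 7*1 - 2 = 7 - 2 = 5)
(1/(U(-11, 9) + L) + 71)*64 = (1/((-1*(-11) - ⅕*9) + 5) + 71)*64 = (1/((11 - 9/5) + 5) + 71)*64 = (1/(46/5 + 5) + 71)*64 = (1/(71/5) + 71)*64 = (5/71 + 71)*64 = (5046/71)*64 = 322944/71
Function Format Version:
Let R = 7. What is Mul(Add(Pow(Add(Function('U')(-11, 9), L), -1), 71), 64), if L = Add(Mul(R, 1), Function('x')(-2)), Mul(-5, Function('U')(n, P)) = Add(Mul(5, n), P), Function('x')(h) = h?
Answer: Rational(322944, 71) ≈ 4548.5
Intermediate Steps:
Function('U')(n, P) = Add(Mul(-1, n), Mul(Rational(-1, 5), P)) (Function('U')(n, P) = Mul(Rational(-1, 5), Add(Mul(5, n), P)) = Mul(Rational(-1, 5), Add(P, Mul(5, n))) = Add(Mul(-1, n), Mul(Rational(-1, 5), P)))
L = 5 (L = Add(Mul(7, 1), -2) = Add(7, -2) = 5)
Mul(Add(Pow(Add(Function('U')(-11, 9), L), -1), 71), 64) = Mul(Add(Pow(Add(Add(Mul(-1, -11), Mul(Rational(-1, 5), 9)), 5), -1), 71), 64) = Mul(Add(Pow(Add(Add(11, Rational(-9, 5)), 5), -1), 71), 64) = Mul(Add(Pow(Add(Rational(46, 5), 5), -1), 71), 64) = Mul(Add(Pow(Rational(71, 5), -1), 71), 64) = Mul(Add(Rational(5, 71), 71), 64) = Mul(Rational(5046, 71), 64) = Rational(322944, 71)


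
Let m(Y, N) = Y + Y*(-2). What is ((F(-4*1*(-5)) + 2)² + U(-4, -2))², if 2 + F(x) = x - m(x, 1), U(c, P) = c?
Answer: 2547216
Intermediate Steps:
m(Y, N) = -Y (m(Y, N) = Y - 2*Y = -Y)
F(x) = -2 + 2*x (F(x) = -2 + (x - (-1)*x) = -2 + (x + x) = -2 + 2*x)
((F(-4*1*(-5)) + 2)² + U(-4, -2))² = (((-2 + 2*(-4*1*(-5))) + 2)² - 4)² = (((-2 + 2*(-4*(-5))) + 2)² - 4)² = (((-2 + 2*20) + 2)² - 4)² = (((-2 + 40) + 2)² - 4)² = ((38 + 2)² - 4)² = (40² - 4)² = (1600 - 4)² = 1596² = 2547216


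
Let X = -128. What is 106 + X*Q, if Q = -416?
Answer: 53354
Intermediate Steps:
106 + X*Q = 106 - 128*(-416) = 106 + 53248 = 53354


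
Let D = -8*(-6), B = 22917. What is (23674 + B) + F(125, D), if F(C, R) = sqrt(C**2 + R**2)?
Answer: 46591 + sqrt(17929) ≈ 46725.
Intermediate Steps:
D = 48
(23674 + B) + F(125, D) = (23674 + 22917) + sqrt(125**2 + 48**2) = 46591 + sqrt(15625 + 2304) = 46591 + sqrt(17929)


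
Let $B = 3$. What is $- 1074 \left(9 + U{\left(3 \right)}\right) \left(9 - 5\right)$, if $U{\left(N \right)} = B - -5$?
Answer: $-73032$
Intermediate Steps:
$U{\left(N \right)} = 8$ ($U{\left(N \right)} = 3 - -5 = 3 + 5 = 8$)
$- 1074 \left(9 + U{\left(3 \right)}\right) \left(9 - 5\right) = - 1074 \left(9 + 8\right) \left(9 - 5\right) = - 1074 \cdot 17 \cdot 4 = \left(-1074\right) 68 = -73032$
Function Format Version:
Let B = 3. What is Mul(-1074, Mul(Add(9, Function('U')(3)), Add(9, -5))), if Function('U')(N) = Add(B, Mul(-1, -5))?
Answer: -73032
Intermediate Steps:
Function('U')(N) = 8 (Function('U')(N) = Add(3, Mul(-1, -5)) = Add(3, 5) = 8)
Mul(-1074, Mul(Add(9, Function('U')(3)), Add(9, -5))) = Mul(-1074, Mul(Add(9, 8), Add(9, -5))) = Mul(-1074, Mul(17, 4)) = Mul(-1074, 68) = -73032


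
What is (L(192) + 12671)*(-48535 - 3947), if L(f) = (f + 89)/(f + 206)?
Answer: -132342258699/199 ≈ -6.6504e+8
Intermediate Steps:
L(f) = (89 + f)/(206 + f)
(L(192) + 12671)*(-48535 - 3947) = ((89 + 192)/(206 + 192) + 12671)*(-48535 - 3947) = (281/398 + 12671)*(-52482) = (5043339/398)*(-52482) = -132342258699/199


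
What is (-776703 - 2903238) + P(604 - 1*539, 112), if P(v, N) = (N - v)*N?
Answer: -3674677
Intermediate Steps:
P(v, N) = N*(N - v)
(-776703 - 2903238) + P(604 - 1*539, 112) = (-776703 - 2903238) + 112*(112 - (604 - 1*539)) = -3679941 + 112*(112 - (604 - 539)) = -3679941 + 112*(112 - 1*65) = -3679941 + 112*(112 - 65) = -3679941 + 112*47 = -3679941 + 5264 = -3674677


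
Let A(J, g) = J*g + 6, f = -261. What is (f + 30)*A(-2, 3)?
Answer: 0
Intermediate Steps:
A(J, g) = 6 + J*g
(f + 30)*A(-2, 3) = (-261 + 30)*(6 - 2*3) = -231*(6 - 6) = -231*0 = 0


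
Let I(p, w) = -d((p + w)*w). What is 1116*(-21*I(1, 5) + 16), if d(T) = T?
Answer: 720936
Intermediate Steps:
I(p, w) = -w*(p + w) (I(p, w) = -(p + w)*w = -w*(p + w))
1116*(-21*I(1, 5) + 16) = 1116*(-(-21)*5*(1 + 5) + 16) = 1116*(-(-21)*5*6 + 16) = 1116*(-21*(-30) + 16) = 1116*(630 + 16) = 1116*646 = 720936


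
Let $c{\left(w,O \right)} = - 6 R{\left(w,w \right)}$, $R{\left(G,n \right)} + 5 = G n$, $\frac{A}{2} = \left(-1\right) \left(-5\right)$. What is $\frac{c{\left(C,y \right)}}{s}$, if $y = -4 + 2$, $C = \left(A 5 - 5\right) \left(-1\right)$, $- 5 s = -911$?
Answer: $- \frac{60600}{911} \approx -66.52$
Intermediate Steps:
$s = \frac{911}{5}$ ($s = \left(- \frac{1}{5}\right) \left(-911\right) = \frac{911}{5} \approx 182.2$)
$A = 10$ ($A = 2 \left(\left(-1\right) \left(-5\right)\right) = 2 \cdot 5 = 10$)
$C = -45$ ($C = \left(10 \cdot 5 - 5\right) \left(-1\right) = \left(50 - 5\right) \left(-1\right) = 45 \left(-1\right) = -45$)
$R{\left(G,n \right)} = -5 + G n$
$y = -2$
$c{\left(w,O \right)} = 30 - 6 w^{2}$ ($c{\left(w,O \right)} = - 6 \left(-5 + w w\right) = - 6 \left(-5 + w^{2}\right) = 30 - 6 w^{2}$)
$\frac{c{\left(C,y \right)}}{s} = \frac{30 - 6 \left(-45\right)^{2}}{\frac{911}{5}} = \left(30 - 12150\right) \frac{5}{911} = \left(-12120\right) \frac{5}{911} = - \frac{60600}{911}$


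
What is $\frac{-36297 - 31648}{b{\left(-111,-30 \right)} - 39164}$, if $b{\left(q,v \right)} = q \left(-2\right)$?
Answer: $\frac{67945}{38942} \approx 1.7448$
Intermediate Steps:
$b{\left(q,v \right)} = - 2 q$
$\frac{-36297 - 31648}{b{\left(-111,-30 \right)} - 39164} = \frac{-36297 - 31648}{\left(-2\right) \left(-111\right) - 39164} = - \frac{67945}{222 - 39164} = - \frac{67945}{-38942} = \left(-67945\right) \left(- \frac{1}{38942}\right) = \frac{67945}{38942}$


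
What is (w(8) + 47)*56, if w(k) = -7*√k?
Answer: 2632 - 784*√2 ≈ 1523.3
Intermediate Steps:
(w(8) + 47)*56 = (-14*√2 + 47)*56 = (47 - 14*√2)*56 = 2632 - 784*√2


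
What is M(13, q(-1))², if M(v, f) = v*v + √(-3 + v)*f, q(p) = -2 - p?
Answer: (169 - √10)² ≈ 27502.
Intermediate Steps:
M(v, f) = v² + f*√(-3 + v)
M(13, q(-1))² = (13² + (-2 - 1*(-1))*√(-3 + 13))² = (169 + (-2 + 1)*√10)² = (169 - √10)²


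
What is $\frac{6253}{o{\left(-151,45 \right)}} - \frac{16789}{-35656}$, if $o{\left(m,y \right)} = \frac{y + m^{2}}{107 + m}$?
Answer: $- \frac{4713272549}{407298488} \approx -11.572$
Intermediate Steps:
$o{\left(m,y \right)} = \frac{y + m^{2}}{107 + m}$
$\frac{6253}{o{\left(-151,45 \right)}} - \frac{16789}{-35656} = \frac{6253}{\frac{1}{107 - 151} \left(45 + \left(-151\right)^{2}\right)} - \frac{16789}{-35656} = \frac{6253}{\frac{1}{-44} \left(45 + 22801\right)} - - \frac{16789}{35656} = \frac{6253}{\left(- \frac{1}{44}\right) 22846} + \frac{16789}{35656} = \frac{6253}{- \frac{11423}{22}} + \frac{16789}{35656} = 6253 \left(- \frac{22}{11423}\right) + \frac{16789}{35656} = - \frac{137566}{11423} + \frac{16789}{35656} = - \frac{4713272549}{407298488}$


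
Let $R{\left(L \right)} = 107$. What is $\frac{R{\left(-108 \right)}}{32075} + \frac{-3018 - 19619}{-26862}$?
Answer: $\frac{728956009}{861598650} \approx 0.84605$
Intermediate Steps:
$\frac{R{\left(-108 \right)}}{32075} + \frac{-3018 - 19619}{-26862} = \frac{107}{32075} + \frac{-3018 - 19619}{-26862} = 107 \cdot \frac{1}{32075} - - \frac{22637}{26862} = \frac{107}{32075} + \frac{22637}{26862} = \frac{728956009}{861598650}$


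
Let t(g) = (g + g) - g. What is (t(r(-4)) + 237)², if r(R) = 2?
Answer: 57121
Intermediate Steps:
t(g) = g (t(g) = 2*g - g = g)
(t(r(-4)) + 237)² = (2 + 237)² = 239² = 57121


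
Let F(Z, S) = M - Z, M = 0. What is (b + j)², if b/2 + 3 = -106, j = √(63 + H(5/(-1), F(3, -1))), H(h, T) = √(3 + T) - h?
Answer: 47592 - 872*√17 ≈ 43997.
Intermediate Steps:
F(Z, S) = -Z (F(Z, S) = 0 - Z = -Z)
j = 2*√17 (j = √(63 + (√(3 - 1*3) - 5/(-1))) = √(63 + (√(3 - 3) - 5*(-1))) = √(63 + (√0 - 1*(-5))) = √(63 + (0 + 5)) = √(63 + 5) = √68 = 2*√17 ≈ 8.2462)
b = -218 (b = -6 + 2*(-106) = -6 - 212 = -218)
(b + j)² = (-218 + 2*√17)²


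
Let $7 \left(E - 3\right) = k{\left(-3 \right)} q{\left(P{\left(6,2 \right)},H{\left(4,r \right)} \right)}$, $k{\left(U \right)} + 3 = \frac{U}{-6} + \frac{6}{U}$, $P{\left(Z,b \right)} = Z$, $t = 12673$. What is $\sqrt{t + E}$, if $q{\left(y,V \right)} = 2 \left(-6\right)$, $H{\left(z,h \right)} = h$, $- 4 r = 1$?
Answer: $\frac{\sqrt{621502}}{7} \approx 112.62$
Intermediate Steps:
$r = - \frac{1}{4}$ ($r = \left(- \frac{1}{4}\right) 1 = - \frac{1}{4} \approx -0.25$)
$k{\left(U \right)} = -3 + \frac{6}{U} - \frac{U}{6}$ ($k{\left(U \right)} = -3 + \left(\frac{U}{-6} + \frac{6}{U}\right) = -3 + \left(U \left(- \frac{1}{6}\right) + \frac{6}{U}\right) = -3 - \left(- \frac{6}{U} + \frac{U}{6}\right) = -3 + \frac{6}{U} - \frac{U}{6}$)
$q{\left(y,V \right)} = -12$
$E = \frac{75}{7}$ ($E = 3 + \frac{\left(-3 + \frac{6}{-3} - - \frac{1}{2}\right) \left(-12\right)}{7} = 3 + \frac{\left(-3 + 6 \left(- \frac{1}{3}\right) + \frac{1}{2}\right) \left(-12\right)}{7} = 3 + \frac{\left(-3 - 2 + \frac{1}{2}\right) \left(-12\right)}{7} = 3 + \frac{\left(- \frac{9}{2}\right) \left(-12\right)}{7} = 3 + \frac{1}{7} \cdot 54 = 3 + \frac{54}{7} = \frac{75}{7} \approx 10.714$)
$\sqrt{t + E} = \sqrt{12673 + \frac{75}{7}} = \sqrt{\frac{88786}{7}} = \frac{\sqrt{621502}}{7}$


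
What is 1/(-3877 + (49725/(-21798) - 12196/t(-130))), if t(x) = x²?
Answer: -10232950/39703874953 ≈ -0.00025773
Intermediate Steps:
1/(-3877 + (49725/(-21798) - 12196/t(-130))) = 1/(-3877 + (49725/(-21798) - 12196/((-130)²))) = 1/(-3877 + (49725*(-1/21798) - 12196/16900)) = 1/(-3877 + (-5525/2422 - 12196*1/16900)) = 1/(-3877 + (-5525/2422 - 3049/4225)) = 1/(-3877 - 30727803/10232950) = 1/(-39703874953/10232950) = -10232950/39703874953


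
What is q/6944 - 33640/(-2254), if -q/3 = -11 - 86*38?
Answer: 18269197/1117984 ≈ 16.341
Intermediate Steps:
q = 9837 (q = -3*(-11 - 86*38) = -3*(-11 - 3268) = -3*(-3279) = 9837)
q/6944 - 33640/(-2254) = 9837/6944 - 33640/(-2254) = 9837*(1/6944) - 33640*(-1/2254) = 9837/6944 + 16820/1127 = 18269197/1117984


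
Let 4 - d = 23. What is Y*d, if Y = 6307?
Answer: -119833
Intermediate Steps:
d = -19 (d = 4 - 1*23 = 4 - 23 = -19)
Y*d = 6307*(-19) = -119833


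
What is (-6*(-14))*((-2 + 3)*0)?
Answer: 0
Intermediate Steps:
(-6*(-14))*((-2 + 3)*0) = 84*(1*0) = 84*0 = 0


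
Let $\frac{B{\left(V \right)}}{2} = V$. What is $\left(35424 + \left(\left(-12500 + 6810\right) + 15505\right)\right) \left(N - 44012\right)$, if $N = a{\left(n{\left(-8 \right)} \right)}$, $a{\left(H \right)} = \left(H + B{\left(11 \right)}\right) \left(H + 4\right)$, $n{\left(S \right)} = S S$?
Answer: $-1726501196$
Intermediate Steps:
$B{\left(V \right)} = 2 V$
$n{\left(S \right)} = S^{2}$
$a{\left(H \right)} = \left(4 + H\right) \left(22 + H\right)$ ($a{\left(H \right)} = \left(H + 2 \cdot 11\right) \left(H + 4\right) = \left(H + 22\right) \left(4 + H\right) = \left(22 + H\right) \left(4 + H\right) = \left(4 + H\right) \left(22 + H\right)$)
$N = 5848$ ($N = 88 + \left(\left(-8\right)^{2}\right)^{2} + 26 \left(-8\right)^{2} = 88 + 64^{2} + 26 \cdot 64 = 88 + 4096 + 1664 = 5848$)
$\left(35424 + \left(\left(-12500 + 6810\right) + 15505\right)\right) \left(N - 44012\right) = \left(35424 + \left(\left(-12500 + 6810\right) + 15505\right)\right) \left(5848 - 44012\right) = \left(35424 + \left(-5690 + 15505\right)\right) \left(-38164\right) = \left(35424 + 9815\right) \left(-38164\right) = 45239 \left(-38164\right) = -1726501196$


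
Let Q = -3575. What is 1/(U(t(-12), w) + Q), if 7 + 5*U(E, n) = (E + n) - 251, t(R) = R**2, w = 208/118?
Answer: -295/1061247 ≈ -0.00027797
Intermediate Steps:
w = 104/59 (w = 208*(1/118) = 104/59 ≈ 1.7627)
U(E, n) = -258/5 + E/5 + n/5 (U(E, n) = -7/5 + ((E + n) - 251)/5 = -7/5 + (-251 + E + n)/5 = -7/5 + (-251/5 + E/5 + n/5) = -258/5 + E/5 + n/5)
1/(U(t(-12), w) + Q) = 1/((-258/5 + (1/5)*(-12)**2 + (1/5)*(104/59)) - 3575) = 1/((-258/5 + (1/5)*144 + 104/295) - 3575) = 1/((-258/5 + 144/5 + 104/295) - 3575) = 1/(-6622/295 - 3575) = 1/(-1061247/295) = -295/1061247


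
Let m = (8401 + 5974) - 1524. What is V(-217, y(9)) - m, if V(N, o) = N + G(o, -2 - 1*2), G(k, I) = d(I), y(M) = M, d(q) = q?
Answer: -13072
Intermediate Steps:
m = 12851 (m = 14375 - 1524 = 12851)
G(k, I) = I
V(N, o) = -4 + N (V(N, o) = N + (-2 - 1*2) = N + (-2 - 2) = N - 4 = -4 + N)
V(-217, y(9)) - m = (-4 - 217) - 1*12851 = -221 - 12851 = -13072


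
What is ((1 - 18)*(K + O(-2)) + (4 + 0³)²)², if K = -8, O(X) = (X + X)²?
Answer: 14400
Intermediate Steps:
O(X) = 4*X² (O(X) = (2*X)² = 4*X²)
((1 - 18)*(K + O(-2)) + (4 + 0³)²)² = ((1 - 18)*(-8 + 4*(-2)²) + (4 + 0³)²)² = (-17*(-8 + 4*4) + (4 + 0)²)² = (-17*(-8 + 16) + 4²)² = (-17*8 + 16)² = (-136 + 16)² = (-120)² = 14400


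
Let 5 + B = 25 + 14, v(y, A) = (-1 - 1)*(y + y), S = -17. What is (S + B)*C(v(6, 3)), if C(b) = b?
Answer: -408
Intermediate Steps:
v(y, A) = -4*y
B = 34 (B = -5 + (25 + 14) = -5 + 39 = 34)
(S + B)*C(v(6, 3)) = (-17 + 34)*(-4*6) = 17*(-24) = -408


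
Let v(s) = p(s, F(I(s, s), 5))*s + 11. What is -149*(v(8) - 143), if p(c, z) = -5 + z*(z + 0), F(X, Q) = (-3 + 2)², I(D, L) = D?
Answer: 24436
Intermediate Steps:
F(X, Q) = 1 (F(X, Q) = (-1)² = 1)
p(c, z) = -5 + z² (p(c, z) = -5 + z*z = -5 + z²)
v(s) = 11 - 4*s (v(s) = (-5 + 1²)*s + 11 = (-5 + 1)*s + 11 = -4*s + 11 = 11 - 4*s)
-149*(v(8) - 143) = -149*((11 - 4*8) - 143) = -149*((11 - 32) - 143) = -149*(-21 - 143) = -149*(-164) = 24436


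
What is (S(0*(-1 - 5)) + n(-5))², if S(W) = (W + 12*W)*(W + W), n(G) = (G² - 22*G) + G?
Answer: 16900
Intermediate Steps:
n(G) = G² - 21*G
S(W) = 26*W² (S(W) = (13*W)*(2*W) = 26*W²)
(S(0*(-1 - 5)) + n(-5))² = (26*(0*(-1 - 5))² - 5*(-21 - 5))² = (26*(0*(-6))² - 5*(-26))² = (26*0² + 130)² = (26*0 + 130)² = (0 + 130)² = 130² = 16900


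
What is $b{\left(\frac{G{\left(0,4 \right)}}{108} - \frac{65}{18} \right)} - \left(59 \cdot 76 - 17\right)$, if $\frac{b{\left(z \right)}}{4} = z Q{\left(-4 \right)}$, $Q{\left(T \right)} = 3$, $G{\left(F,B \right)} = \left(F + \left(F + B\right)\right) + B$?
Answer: $- \frac{40585}{9} \approx -4509.4$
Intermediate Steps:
$G{\left(F,B \right)} = 2 B + 2 F$ ($G{\left(F,B \right)} = \left(F + \left(B + F\right)\right) + B = \left(B + 2 F\right) + B = 2 B + 2 F$)
$b{\left(z \right)} = 12 z$ ($b{\left(z \right)} = 4 z 3 = 4 \cdot 3 z = 12 z$)
$b{\left(\frac{G{\left(0,4 \right)}}{108} - \frac{65}{18} \right)} - \left(59 \cdot 76 - 17\right) = 12 \left(\frac{2 \cdot 4 + 2 \cdot 0}{108} - \frac{65}{18}\right) - \left(59 \cdot 76 - 17\right) = 12 \left(\left(8 + 0\right) \frac{1}{108} - \frac{65}{18}\right) - \left(4484 - 17\right) = 12 \left(8 \cdot \frac{1}{108} - \frac{65}{18}\right) - 4467 = 12 \left(\frac{2}{27} - \frac{65}{18}\right) - 4467 = 12 \left(- \frac{191}{54}\right) - 4467 = - \frac{382}{9} - 4467 = - \frac{40585}{9}$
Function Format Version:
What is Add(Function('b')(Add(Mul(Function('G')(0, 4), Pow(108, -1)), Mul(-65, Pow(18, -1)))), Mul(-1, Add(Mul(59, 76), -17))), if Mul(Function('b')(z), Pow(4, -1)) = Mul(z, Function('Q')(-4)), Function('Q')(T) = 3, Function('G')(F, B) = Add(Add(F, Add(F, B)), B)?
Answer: Rational(-40585, 9) ≈ -4509.4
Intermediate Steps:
Function('G')(F, B) = Add(Mul(2, B), Mul(2, F)) (Function('G')(F, B) = Add(Add(F, Add(B, F)), B) = Add(Add(B, Mul(2, F)), B) = Add(Mul(2, B), Mul(2, F)))
Function('b')(z) = Mul(12, z) (Function('b')(z) = Mul(4, Mul(z, 3)) = Mul(4, Mul(3, z)) = Mul(12, z))
Add(Function('b')(Add(Mul(Function('G')(0, 4), Pow(108, -1)), Mul(-65, Pow(18, -1)))), Mul(-1, Add(Mul(59, 76), -17))) = Add(Mul(12, Add(Mul(Add(Mul(2, 4), Mul(2, 0)), Pow(108, -1)), Mul(-65, Pow(18, -1)))), Mul(-1, Add(Mul(59, 76), -17))) = Add(Mul(12, Add(Mul(Add(8, 0), Rational(1, 108)), Mul(-65, Rational(1, 18)))), Mul(-1, Add(4484, -17))) = Add(Mul(12, Add(Mul(8, Rational(1, 108)), Rational(-65, 18))), Mul(-1, 4467)) = Add(Mul(12, Add(Rational(2, 27), Rational(-65, 18))), -4467) = Add(Mul(12, Rational(-191, 54)), -4467) = Add(Rational(-382, 9), -4467) = Rational(-40585, 9)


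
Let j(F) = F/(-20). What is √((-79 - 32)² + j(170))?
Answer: 5*√1970/2 ≈ 110.96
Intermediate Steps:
j(F) = -F/20 (j(F) = F*(-1/20) = -F/20)
√((-79 - 32)² + j(170)) = √((-79 - 32)² - 1/20*170) = √((-111)² - 17/2) = √(12321 - 17/2) = √(24625/2) = 5*√1970/2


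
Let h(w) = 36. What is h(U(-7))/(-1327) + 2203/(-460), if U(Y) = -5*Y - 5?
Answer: -2939941/610420 ≈ -4.8163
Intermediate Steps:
U(Y) = -5 - 5*Y
h(U(-7))/(-1327) + 2203/(-460) = 36/(-1327) + 2203/(-460) = 36*(-1/1327) + 2203*(-1/460) = -36/1327 - 2203/460 = -2939941/610420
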